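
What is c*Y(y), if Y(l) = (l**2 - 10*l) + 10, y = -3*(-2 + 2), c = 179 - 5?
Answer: 1740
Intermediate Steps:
c = 174
y = 0 (y = -3*0 = 0)
Y(l) = 10 + l**2 - 10*l
c*Y(y) = 174*(10 + 0**2 - 10*0) = 174*(10 + 0 + 0) = 174*10 = 1740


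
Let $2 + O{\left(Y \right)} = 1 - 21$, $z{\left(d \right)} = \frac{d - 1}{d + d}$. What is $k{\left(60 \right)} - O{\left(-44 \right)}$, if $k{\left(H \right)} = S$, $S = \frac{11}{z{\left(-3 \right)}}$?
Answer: $\frac{77}{2} \approx 38.5$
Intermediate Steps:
$z{\left(d \right)} = \frac{-1 + d}{2 d}$
$O{\left(Y \right)} = -22$ ($O{\left(Y \right)} = -2 + \left(1 - 21\right) = -2 - 20 = -22$)
$S = \frac{33}{2}$ ($S = \frac{11}{\frac{1}{2} \frac{1}{-3} \left(-1 - 3\right)} = \frac{11}{\frac{1}{2} \left(- \frac{1}{3}\right) \left(-4\right)} = \frac{11}{\frac{2}{3}} = 11 \cdot \frac{3}{2} = \frac{33}{2} \approx 16.5$)
$k{\left(H \right)} = \frac{33}{2}$
$k{\left(60 \right)} - O{\left(-44 \right)} = \frac{33}{2} - -22 = \frac{33}{2} + 22 = \frac{77}{2}$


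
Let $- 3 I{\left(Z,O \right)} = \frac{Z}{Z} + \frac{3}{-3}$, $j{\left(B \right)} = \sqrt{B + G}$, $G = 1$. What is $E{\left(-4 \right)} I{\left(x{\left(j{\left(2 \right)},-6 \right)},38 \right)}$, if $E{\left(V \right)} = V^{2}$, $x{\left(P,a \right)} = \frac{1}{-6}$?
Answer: $0$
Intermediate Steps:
$j{\left(B \right)} = \sqrt{1 + B}$ ($j{\left(B \right)} = \sqrt{B + 1} = \sqrt{1 + B}$)
$x{\left(P,a \right)} = - \frac{1}{6}$
$I{\left(Z,O \right)} = 0$ ($I{\left(Z,O \right)} = - \frac{\frac{Z}{Z} + \frac{3}{-3}}{3} = - \frac{1 + 3 \left(- \frac{1}{3}\right)}{3} = - \frac{1 - 1}{3} = \left(- \frac{1}{3}\right) 0 = 0$)
$E{\left(-4 \right)} I{\left(x{\left(j{\left(2 \right)},-6 \right)},38 \right)} = \left(-4\right)^{2} \cdot 0 = 16 \cdot 0 = 0$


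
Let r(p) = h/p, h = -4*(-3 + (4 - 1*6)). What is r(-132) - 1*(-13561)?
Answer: 447508/33 ≈ 13561.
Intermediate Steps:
h = 20 (h = -4*(-3 + (4 - 6)) = -4*(-3 - 2) = -4*(-5) = 20)
r(p) = 20/p
r(-132) - 1*(-13561) = 20/(-132) - 1*(-13561) = 20*(-1/132) + 13561 = -5/33 + 13561 = 447508/33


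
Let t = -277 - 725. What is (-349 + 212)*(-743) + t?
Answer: 100789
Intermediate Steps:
t = -1002
(-349 + 212)*(-743) + t = (-349 + 212)*(-743) - 1002 = -137*(-743) - 1002 = 101791 - 1002 = 100789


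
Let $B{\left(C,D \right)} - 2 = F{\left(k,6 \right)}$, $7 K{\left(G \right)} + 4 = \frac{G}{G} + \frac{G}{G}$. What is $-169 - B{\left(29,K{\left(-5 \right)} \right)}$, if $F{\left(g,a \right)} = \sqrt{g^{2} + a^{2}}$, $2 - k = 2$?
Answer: $-177$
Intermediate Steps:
$k = 0$ ($k = 2 - 2 = 0$)
$K{\left(G \right)} = - \frac{2}{7}$ ($K{\left(G \right)} = - \frac{4}{7} + \frac{\frac{G}{G} + \frac{G}{G}}{7} = - \frac{4}{7} + \frac{1 + 1}{7} = - \frac{4}{7} + \frac{1}{7} \cdot 2 = - \frac{4}{7} + \frac{2}{7} = - \frac{2}{7}$)
$F{\left(g,a \right)} = \sqrt{a^{2} + g^{2}}$
$B{\left(C,D \right)} = 8$ ($B{\left(C,D \right)} = 2 + \sqrt{6^{2} + 0^{2}} = 2 + \sqrt{36 + 0} = 2 + \sqrt{36} = 2 + 6 = 8$)
$-169 - B{\left(29,K{\left(-5 \right)} \right)} = -169 - 8 = -177$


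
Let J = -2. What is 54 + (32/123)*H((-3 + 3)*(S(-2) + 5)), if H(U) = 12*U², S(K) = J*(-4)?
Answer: 54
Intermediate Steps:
S(K) = 8 (S(K) = -2*(-4) = 8)
54 + (32/123)*H((-3 + 3)*(S(-2) + 5)) = 54 + (32/123)*(12*((-3 + 3)*(8 + 5))²) = 54 + (32*(1/123))*(12*(0*13)²) = 54 + 32*(12*0²)/123 = 54 + 32*(12*0)/123 = 54 + (32/123)*0 = 54 + 0 = 54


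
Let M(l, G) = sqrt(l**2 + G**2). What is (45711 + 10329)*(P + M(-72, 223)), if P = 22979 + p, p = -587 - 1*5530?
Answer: 944946480 + 56040*sqrt(54913) ≈ 9.5808e+8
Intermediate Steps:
p = -6117 (p = -587 - 5530 = -6117)
M(l, G) = sqrt(G**2 + l**2)
P = 16862 (P = 22979 - 6117 = 16862)
(45711 + 10329)*(P + M(-72, 223)) = (45711 + 10329)*(16862 + sqrt(223**2 + (-72)**2)) = 56040*(16862 + sqrt(49729 + 5184)) = 56040*(16862 + sqrt(54913)) = 944946480 + 56040*sqrt(54913)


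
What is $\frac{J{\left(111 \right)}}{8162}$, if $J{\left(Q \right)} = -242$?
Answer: $- \frac{11}{371} \approx -0.02965$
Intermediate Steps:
$\frac{J{\left(111 \right)}}{8162} = - \frac{242}{8162} = \left(-242\right) \frac{1}{8162} = - \frac{11}{371}$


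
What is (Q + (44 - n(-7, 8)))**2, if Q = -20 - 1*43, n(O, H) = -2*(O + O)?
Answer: 2209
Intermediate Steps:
n(O, H) = -4*O
Q = -63 (Q = -20 - 43 = -63)
(Q + (44 - n(-7, 8)))**2 = (-63 + (44 - (-4)*(-7)))**2 = (-63 + (44 - 1*28))**2 = (-63 + (44 - 28))**2 = (-63 + 16)**2 = (-47)**2 = 2209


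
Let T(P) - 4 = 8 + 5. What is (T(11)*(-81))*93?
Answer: -128061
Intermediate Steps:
T(P) = 17 (T(P) = 4 + (8 + 5) = 4 + 13 = 17)
(T(11)*(-81))*93 = (17*(-81))*93 = -1377*93 = -128061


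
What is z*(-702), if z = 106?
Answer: -74412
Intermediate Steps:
z*(-702) = 106*(-702) = -74412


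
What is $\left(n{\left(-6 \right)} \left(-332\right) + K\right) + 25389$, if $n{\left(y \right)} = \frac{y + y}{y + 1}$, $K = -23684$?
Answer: $\frac{4541}{5} \approx 908.2$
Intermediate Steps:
$n{\left(y \right)} = \frac{2 y}{1 + y}$
$\left(n{\left(-6 \right)} \left(-332\right) + K\right) + 25389 = \left(2 \left(-6\right) \frac{1}{1 - 6} \left(-332\right) - 23684\right) + 25389 = \left(2 \left(-6\right) \frac{1}{-5} \left(-332\right) - 23684\right) + 25389 = \left(2 \left(-6\right) \left(- \frac{1}{5}\right) \left(-332\right) - 23684\right) + 25389 = \left(\frac{12}{5} \left(-332\right) - 23684\right) + 25389 = \left(- \frac{3984}{5} - 23684\right) + 25389 = - \frac{122404}{5} + 25389 = \frac{4541}{5}$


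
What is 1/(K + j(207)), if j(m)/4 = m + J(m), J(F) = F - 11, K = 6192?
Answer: 1/7804 ≈ 0.00012814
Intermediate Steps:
J(F) = -11 + F
j(m) = -44 + 8*m (j(m) = 4*(m + (-11 + m)) = 4*(-11 + 2*m) = -44 + 8*m)
1/(K + j(207)) = 1/(6192 + (-44 + 8*207)) = 1/(6192 + (-44 + 1656)) = 1/(6192 + 1612) = 1/7804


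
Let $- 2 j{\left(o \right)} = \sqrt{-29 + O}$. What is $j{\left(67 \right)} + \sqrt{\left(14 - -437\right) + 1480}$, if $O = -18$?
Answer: $\sqrt{1931} - \frac{i \sqrt{47}}{2} \approx 43.943 - 3.4278 i$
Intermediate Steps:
$j{\left(o \right)} = - \frac{i \sqrt{47}}{2}$ ($j{\left(o \right)} = - \frac{\sqrt{-29 - 18}}{2} = - \frac{\sqrt{-47}}{2} = - \frac{i \sqrt{47}}{2}$)
$j{\left(67 \right)} + \sqrt{\left(14 - -437\right) + 1480} = - \frac{i \sqrt{47}}{2} + \sqrt{\left(14 - -437\right) + 1480} = - \frac{i \sqrt{47}}{2} + \sqrt{\left(14 + 437\right) + 1480} = - \frac{i \sqrt{47}}{2} + \sqrt{451 + 1480} = - \frac{i \sqrt{47}}{2} + \sqrt{1931} = \sqrt{1931} - \frac{i \sqrt{47}}{2}$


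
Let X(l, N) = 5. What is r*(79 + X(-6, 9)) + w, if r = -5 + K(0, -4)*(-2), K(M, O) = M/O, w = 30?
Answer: -390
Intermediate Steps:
r = -5 (r = -5 + (0/(-4))*(-2) = -5 + (0*(-¼))*(-2) = -5 + 0*(-2) = -5 + 0 = -5)
r*(79 + X(-6, 9)) + w = -5*(79 + 5) + 30 = -5*84 + 30 = -420 + 30 = -390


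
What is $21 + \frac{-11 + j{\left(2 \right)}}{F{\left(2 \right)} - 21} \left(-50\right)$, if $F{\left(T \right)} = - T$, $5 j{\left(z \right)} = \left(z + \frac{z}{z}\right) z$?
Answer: $- \frac{7}{23} \approx -0.30435$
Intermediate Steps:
$j{\left(z \right)} = \frac{z \left(1 + z\right)}{5}$ ($j{\left(z \right)} = \frac{\left(z + \frac{z}{z}\right) z}{5} = \frac{\left(z + 1\right) z}{5} = \frac{\left(1 + z\right) z}{5} = \frac{z \left(1 + z\right)}{5}$)
$21 + \frac{-11 + j{\left(2 \right)}}{F{\left(2 \right)} - 21} \left(-50\right) = 21 + \frac{-11 + \frac{1}{5} \cdot 2 \left(1 + 2\right)}{\left(-1\right) 2 - 21} \left(-50\right) = 21 + \frac{-11 + \frac{1}{5} \cdot 2 \cdot 3}{-2 - 21} \left(-50\right) = 21 + \frac{-11 + \frac{6}{5}}{-23} \left(-50\right) = 21 + \left(- \frac{49}{5}\right) \left(- \frac{1}{23}\right) \left(-50\right) = 21 + \frac{49}{115} \left(-50\right) = 21 - \frac{490}{23} = - \frac{7}{23}$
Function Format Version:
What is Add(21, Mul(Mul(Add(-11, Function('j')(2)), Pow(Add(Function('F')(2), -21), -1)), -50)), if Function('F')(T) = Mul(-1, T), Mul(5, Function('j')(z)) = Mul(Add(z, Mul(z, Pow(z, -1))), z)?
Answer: Rational(-7, 23) ≈ -0.30435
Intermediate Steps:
Function('j')(z) = Mul(Rational(1, 5), z, Add(1, z)) (Function('j')(z) = Mul(Rational(1, 5), Mul(Add(z, Mul(z, Pow(z, -1))), z)) = Mul(Rational(1, 5), Mul(Add(z, 1), z)) = Mul(Rational(1, 5), Mul(Add(1, z), z)) = Mul(Rational(1, 5), Mul(z, Add(1, z))) = Mul(Rational(1, 5), z, Add(1, z)))
Add(21, Mul(Mul(Add(-11, Function('j')(2)), Pow(Add(Function('F')(2), -21), -1)), -50)) = Add(21, Mul(Mul(Add(-11, Mul(Rational(1, 5), 2, Add(1, 2))), Pow(Add(Mul(-1, 2), -21), -1)), -50)) = Add(21, Mul(Mul(Add(-11, Mul(Rational(1, 5), 2, 3)), Pow(Add(-2, -21), -1)), -50)) = Add(21, Mul(Mul(Add(-11, Rational(6, 5)), Pow(-23, -1)), -50)) = Add(21, Mul(Mul(Rational(-49, 5), Rational(-1, 23)), -50)) = Add(21, Mul(Rational(49, 115), -50)) = Add(21, Rational(-490, 23)) = Rational(-7, 23)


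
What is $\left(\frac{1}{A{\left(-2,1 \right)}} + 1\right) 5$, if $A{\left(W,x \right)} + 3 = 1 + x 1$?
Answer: $0$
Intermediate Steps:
$A{\left(W,x \right)} = -2 + x$ ($A{\left(W,x \right)} = -3 + \left(1 + x 1\right) = -3 + \left(1 + x\right) = -2 + x$)
$\left(\frac{1}{A{\left(-2,1 \right)}} + 1\right) 5 = \left(\frac{1}{-2 + 1} + 1\right) 5 = \left(\frac{1}{-1} + 1\right) 5 = \left(-1 + 1\right) 5 = 0 \cdot 5 = 0$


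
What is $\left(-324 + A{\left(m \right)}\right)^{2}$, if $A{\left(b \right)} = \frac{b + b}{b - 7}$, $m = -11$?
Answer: $\frac{8439025}{81} \approx 1.0419 \cdot 10^{5}$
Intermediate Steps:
$A{\left(b \right)} = \frac{2 b}{-7 + b}$
$\left(-324 + A{\left(m \right)}\right)^{2} = \left(-324 + 2 \left(-11\right) \frac{1}{-7 - 11}\right)^{2} = \left(-324 + 2 \left(-11\right) \frac{1}{-18}\right)^{2} = \left(-324 + 2 \left(-11\right) \left(- \frac{1}{18}\right)\right)^{2} = \left(-324 + \frac{11}{9}\right)^{2} = \left(- \frac{2905}{9}\right)^{2} = \frac{8439025}{81}$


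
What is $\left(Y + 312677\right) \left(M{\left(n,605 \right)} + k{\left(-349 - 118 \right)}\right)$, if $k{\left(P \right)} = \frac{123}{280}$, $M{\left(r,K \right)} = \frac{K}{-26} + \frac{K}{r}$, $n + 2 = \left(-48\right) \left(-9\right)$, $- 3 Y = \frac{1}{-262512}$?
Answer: $- \frac{19202040481781753}{2866631040} \approx -6.6985 \cdot 10^{6}$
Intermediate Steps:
$Y = \frac{1}{787536}$ ($Y = - \frac{1}{3 \left(-262512\right)} = \left(- \frac{1}{3}\right) \left(- \frac{1}{262512}\right) = \frac{1}{787536} \approx 1.2698 \cdot 10^{-6}$)
$n = 430$ ($n = -2 - -432 = -2 + 432 = 430$)
$M{\left(r,K \right)} = - \frac{K}{26} + \frac{K}{r}$ ($M{\left(r,K \right)} = K \left(- \frac{1}{26}\right) + \frac{K}{r} = - \frac{K}{26} + \frac{K}{r}$)
$k{\left(P \right)} = \frac{123}{280}$ ($k{\left(P \right)} = 123 \cdot \frac{1}{280} = \frac{123}{280}$)
$\left(Y + 312677\right) \left(M{\left(n,605 \right)} + k{\left(-349 - 118 \right)}\right) = \left(\frac{1}{787536} + 312677\right) \left(\left(\left(- \frac{1}{26}\right) 605 + \frac{605}{430}\right) + \frac{123}{280}\right) = \frac{246244393873 \left(\left(- \frac{605}{26} + 605 \cdot \frac{1}{430}\right) + \frac{123}{280}\right)}{787536} = \frac{246244393873 \left(\left(- \frac{605}{26} + \frac{121}{86}\right) + \frac{123}{280}\right)}{787536} = \frac{246244393873 \left(- \frac{12221}{559} + \frac{123}{280}\right)}{787536} = \frac{246244393873}{787536} \left(- \frac{3353123}{156520}\right) = - \frac{19202040481781753}{2866631040}$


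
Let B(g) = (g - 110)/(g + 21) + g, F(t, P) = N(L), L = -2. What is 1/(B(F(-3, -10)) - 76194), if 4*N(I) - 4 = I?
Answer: -86/6553079 ≈ -1.3124e-5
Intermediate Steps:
N(I) = 1 + I/4
F(t, P) = 1/2 (F(t, P) = 1 + (1/4)*(-2) = 1 - 1/2 = 1/2)
B(g) = g + (-110 + g)/(21 + g) (B(g) = (-110 + g)/(21 + g) + g = g + (-110 + g)/(21 + g))
1/(B(F(-3, -10)) - 76194) = 1/((-110 + (1/2)**2 + 22*(1/2))/(21 + 1/2) - 76194) = 1/((-110 + 1/4 + 11)/(43/2) - 76194) = 1/((2/43)*(-395/4) - 76194) = 1/(-395/86 - 76194) = 1/(-6553079/86) = -86/6553079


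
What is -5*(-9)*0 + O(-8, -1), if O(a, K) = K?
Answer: -1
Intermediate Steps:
-5*(-9)*0 + O(-8, -1) = -5*(-9)*0 - 1 = 45*0 - 1 = 0 - 1 = -1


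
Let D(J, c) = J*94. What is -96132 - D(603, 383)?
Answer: -152814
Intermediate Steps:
D(J, c) = 94*J
-96132 - D(603, 383) = -96132 - 94*603 = -96132 - 1*56682 = -96132 - 56682 = -152814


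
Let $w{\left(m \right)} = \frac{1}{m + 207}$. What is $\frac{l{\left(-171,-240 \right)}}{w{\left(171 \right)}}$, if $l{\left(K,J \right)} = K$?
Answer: $-64638$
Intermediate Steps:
$w{\left(m \right)} = \frac{1}{207 + m}$
$\frac{l{\left(-171,-240 \right)}}{w{\left(171 \right)}} = - \frac{171}{\frac{1}{207 + 171}} = - \frac{171}{\frac{1}{378}} = - 171 \frac{1}{\frac{1}{378}} = \left(-171\right) 378 = -64638$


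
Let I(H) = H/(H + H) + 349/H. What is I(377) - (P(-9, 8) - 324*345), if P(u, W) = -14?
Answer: 84293751/754 ≈ 1.1180e+5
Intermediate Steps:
I(H) = ½ + 349/H (I(H) = H/((2*H)) + 349/H = H*(1/(2*H)) + 349/H = ½ + 349/H)
I(377) - (P(-9, 8) - 324*345) = (½)*(698 + 377)/377 - (-14 - 324*345) = (½)*(1/377)*1075 - (-14 - 111780) = 1075/754 - 1*(-111794) = 1075/754 + 111794 = 84293751/754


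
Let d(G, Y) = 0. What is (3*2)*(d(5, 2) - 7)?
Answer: -42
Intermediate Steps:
(3*2)*(d(5, 2) - 7) = (3*2)*(0 - 7) = 6*(-7) = -42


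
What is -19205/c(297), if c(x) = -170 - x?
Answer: 19205/467 ≈ 41.124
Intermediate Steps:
-19205/c(297) = -19205/(-170 - 1*297) = -19205/(-170 - 297) = -19205/(-467) = -19205*(-1/467) = 19205/467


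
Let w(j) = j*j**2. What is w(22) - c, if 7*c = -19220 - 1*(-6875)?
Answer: 86881/7 ≈ 12412.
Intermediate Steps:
w(j) = j**3
c = -12345/7 (c = (-19220 - 1*(-6875))/7 = (-19220 + 6875)/7 = (1/7)*(-12345) = -12345/7 ≈ -1763.6)
w(22) - c = 22**3 - 1*(-12345/7) = 10648 + 12345/7 = 86881/7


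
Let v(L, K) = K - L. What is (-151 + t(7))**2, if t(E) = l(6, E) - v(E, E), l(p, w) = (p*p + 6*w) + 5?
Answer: 4624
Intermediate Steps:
l(p, w) = 5 + p**2 + 6*w (l(p, w) = (p**2 + 6*w) + 5 = 5 + p**2 + 6*w)
t(E) = 41 + 6*E (t(E) = (5 + 6**2 + 6*E) - (E - E) = (5 + 36 + 6*E) - 1*0 = (41 + 6*E) + 0 = 41 + 6*E)
(-151 + t(7))**2 = (-151 + (41 + 6*7))**2 = (-151 + (41 + 42))**2 = (-151 + 83)**2 = (-68)**2 = 4624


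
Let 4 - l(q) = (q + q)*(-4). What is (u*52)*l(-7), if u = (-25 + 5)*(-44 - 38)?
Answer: -4434560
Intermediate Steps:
l(q) = 4 + 8*q (l(q) = 4 - (q + q)*(-4) = 4 - 2*q*(-4) = 4 - (-8)*q = 4 + 8*q)
u = 1640 (u = -20*(-82) = 1640)
(u*52)*l(-7) = (1640*52)*(4 + 8*(-7)) = 85280*(4 - 56) = 85280*(-52) = -4434560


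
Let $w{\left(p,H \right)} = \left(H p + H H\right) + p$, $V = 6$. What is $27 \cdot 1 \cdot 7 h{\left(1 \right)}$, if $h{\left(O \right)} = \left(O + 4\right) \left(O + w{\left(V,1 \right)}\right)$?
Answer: $13230$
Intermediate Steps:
$w{\left(p,H \right)} = p + H^{2} + H p$ ($w{\left(p,H \right)} = \left(H p + H^{2}\right) + p = \left(H^{2} + H p\right) + p = p + H^{2} + H p$)
$h{\left(O \right)} = \left(4 + O\right) \left(13 + O\right)$ ($h{\left(O \right)} = \left(O + 4\right) \left(O + \left(6 + 1^{2} + 1 \cdot 6\right)\right) = \left(4 + O\right) \left(O + \left(6 + 1 + 6\right)\right) = \left(4 + O\right) \left(O + 13\right) = \left(4 + O\right) \left(13 + O\right)$)
$27 \cdot 1 \cdot 7 h{\left(1 \right)} = 27 \cdot 1 \cdot 7 \left(52 + 1^{2} + 17 \cdot 1\right) = 27 \cdot 7 \left(52 + 1 + 17\right) = 189 \cdot 70 = 13230$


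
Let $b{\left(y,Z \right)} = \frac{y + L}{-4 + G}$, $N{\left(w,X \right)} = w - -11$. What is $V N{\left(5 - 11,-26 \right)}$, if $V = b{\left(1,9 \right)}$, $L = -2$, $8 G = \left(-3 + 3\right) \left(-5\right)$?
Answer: $\frac{5}{4} \approx 1.25$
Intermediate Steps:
$G = 0$ ($G = \frac{\left(-3 + 3\right) \left(-5\right)}{8} = \frac{0 \left(-5\right)}{8} = \frac{1}{8} \cdot 0 = 0$)
$N{\left(w,X \right)} = 11 + w$ ($N{\left(w,X \right)} = w + 11 = 11 + w$)
$b{\left(y,Z \right)} = \frac{1}{2} - \frac{y}{4}$ ($b{\left(y,Z \right)} = \frac{y - 2}{-4 + 0} = \frac{-2 + y}{-4} = \left(-2 + y\right) \left(- \frac{1}{4}\right) = \frac{1}{2} - \frac{y}{4}$)
$V = \frac{1}{4}$ ($V = \frac{1}{2} - \frac{1}{4} = \frac{1}{4} \approx 0.25$)
$V N{\left(5 - 11,-26 \right)} = \frac{11 + \left(5 - 11\right)}{4} = \frac{11 - 6}{4} = \frac{1}{4} \cdot 5 = \frac{5}{4}$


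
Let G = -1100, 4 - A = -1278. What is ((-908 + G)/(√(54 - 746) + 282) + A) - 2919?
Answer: (-1637*√173 + 231821*I)/(√173 - 141*I) ≈ -1644.1 + 0.6585*I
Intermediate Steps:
A = 1282 (A = 4 - 1*(-1278) = 4 + 1278 = 1282)
((-908 + G)/(√(54 - 746) + 282) + A) - 2919 = ((-908 - 1100)/(√(54 - 746) + 282) + 1282) - 2919 = (-2008/(√(-692) + 282) + 1282) - 2919 = (-2008/(2*I*√173 + 282) + 1282) - 2919 = (-2008/(282 + 2*I*√173) + 1282) - 2919 = (1282 - 2008/(282 + 2*I*√173)) - 2919 = -1637 - 2008/(282 + 2*I*√173)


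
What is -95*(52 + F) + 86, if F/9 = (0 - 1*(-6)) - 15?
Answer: 2841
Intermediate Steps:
F = -81 (F = 9*((0 - 1*(-6)) - 15) = 9*((0 + 6) - 15) = 9*(6 - 15) = 9*(-9) = -81)
-95*(52 + F) + 86 = -95*(52 - 81) + 86 = -95*(-29) + 86 = 2755 + 86 = 2841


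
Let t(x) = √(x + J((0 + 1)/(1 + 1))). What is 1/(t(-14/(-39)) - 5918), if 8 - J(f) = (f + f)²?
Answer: -230802/1365885949 - √11193/1365885949 ≈ -0.00016905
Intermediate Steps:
J(f) = 8 - 4*f² (J(f) = 8 - (f + f)² = 8 - (2*f)² = 8 - 4*f²)
t(x) = √(7 + x) (t(x) = √(x + (8 - 4*(0 + 1)²/(1 + 1)²)) = √(x + (8 - 4*(1/2)²)) = √(x + (8 - 4*(1*(½))²)) = √(x + (8 - 4*(½)²)) = √(x + (8 - 4*¼)) = √(x + (8 - 1)) = √(x + 7) = √(7 + x))
1/(t(-14/(-39)) - 5918) = 1/(√(7 - 14/(-39)) - 5918) = 1/(√(7 - 14*(-1/39)) - 5918) = 1/(√(7 + 14/39) - 5918) = 1/(√(287/39) - 5918) = 1/(√11193/39 - 5918) = 1/(-5918 + √11193/39)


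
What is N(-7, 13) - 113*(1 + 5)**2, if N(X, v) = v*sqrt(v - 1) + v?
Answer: -4055 + 26*sqrt(3) ≈ -4010.0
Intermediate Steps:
N(X, v) = v + v*sqrt(-1 + v) (N(X, v) = v*sqrt(-1 + v) + v = v + v*sqrt(-1 + v))
N(-7, 13) - 113*(1 + 5)**2 = 13*(1 + sqrt(-1 + 13)) - 113*(1 + 5)**2 = 13*(1 + sqrt(12)) - 113*6**2 = 13*(1 + 2*sqrt(3)) - 113*36 = (13 + 26*sqrt(3)) - 4068 = -4055 + 26*sqrt(3)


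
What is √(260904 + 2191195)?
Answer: √2452099 ≈ 1565.9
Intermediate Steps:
√(260904 + 2191195) = √2452099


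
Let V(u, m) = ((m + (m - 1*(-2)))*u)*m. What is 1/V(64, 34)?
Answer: 1/152320 ≈ 6.5651e-6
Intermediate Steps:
V(u, m) = m*u*(2 + 2*m) (V(u, m) = ((m + (m + 2))*u)*m = ((m + (2 + m))*u)*m = ((2 + 2*m)*u)*m = (u*(2 + 2*m))*m = m*u*(2 + 2*m))
1/V(64, 34) = 1/(2*34*64*(1 + 34)) = 1/(2*34*64*35) = 1/152320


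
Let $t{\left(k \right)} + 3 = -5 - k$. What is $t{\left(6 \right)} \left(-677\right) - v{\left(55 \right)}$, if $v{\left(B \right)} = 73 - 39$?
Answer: $9444$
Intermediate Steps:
$t{\left(k \right)} = -8 - k$ ($t{\left(k \right)} = -3 - \left(5 + k\right) = -8 - k$)
$v{\left(B \right)} = 34$ ($v{\left(B \right)} = 73 - 39 = 34$)
$t{\left(6 \right)} \left(-677\right) - v{\left(55 \right)} = \left(-8 - 6\right) \left(-677\right) - 34 = \left(-14\right) \left(-677\right) - 34 = 9478 - 34 = 9444$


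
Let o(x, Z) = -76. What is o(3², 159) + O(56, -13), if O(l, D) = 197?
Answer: 121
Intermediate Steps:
o(3², 159) + O(56, -13) = -76 + 197 = 121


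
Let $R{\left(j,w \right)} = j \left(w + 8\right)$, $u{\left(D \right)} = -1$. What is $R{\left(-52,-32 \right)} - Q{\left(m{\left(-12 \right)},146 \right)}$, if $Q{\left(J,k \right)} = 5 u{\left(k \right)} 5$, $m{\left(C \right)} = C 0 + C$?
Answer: $1273$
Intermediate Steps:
$m{\left(C \right)} = C$ ($m{\left(C \right)} = 0 + C = C$)
$Q{\left(J,k \right)} = -25$ ($Q{\left(J,k \right)} = 5 \left(-1\right) 5 = \left(-5\right) 5 = -25$)
$R{\left(j,w \right)} = j \left(8 + w\right)$
$R{\left(-52,-32 \right)} - Q{\left(m{\left(-12 \right)},146 \right)} = - 52 \left(8 - 32\right) - -25 = \left(-52\right) \left(-24\right) + 25 = 1248 + 25 = 1273$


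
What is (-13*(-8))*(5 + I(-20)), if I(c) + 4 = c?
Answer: -1976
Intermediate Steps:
I(c) = -4 + c
(-13*(-8))*(5 + I(-20)) = (-13*(-8))*(5 + (-4 - 20)) = 104*(5 - 24) = 104*(-19) = -1976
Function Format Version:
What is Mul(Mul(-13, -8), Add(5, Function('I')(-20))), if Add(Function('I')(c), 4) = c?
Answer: -1976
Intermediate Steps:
Function('I')(c) = Add(-4, c)
Mul(Mul(-13, -8), Add(5, Function('I')(-20))) = Mul(Mul(-13, -8), Add(5, Add(-4, -20))) = Mul(104, Add(5, -24)) = Mul(104, -19) = -1976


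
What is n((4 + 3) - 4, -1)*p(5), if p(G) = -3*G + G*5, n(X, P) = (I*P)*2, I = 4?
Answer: -80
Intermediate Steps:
n(X, P) = 8*P (n(X, P) = (4*P)*2 = 8*P)
p(G) = 2*G (p(G) = -3*G + 5*G = 2*G)
n((4 + 3) - 4, -1)*p(5) = (8*(-1))*(2*5) = -8*10 = -80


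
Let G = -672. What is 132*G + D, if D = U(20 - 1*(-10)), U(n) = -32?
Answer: -88736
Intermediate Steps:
D = -32
132*G + D = 132*(-672) - 32 = -88704 - 32 = -88736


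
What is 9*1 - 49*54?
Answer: -2637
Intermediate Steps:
9*1 - 49*54 = 9 - 2646 = -2637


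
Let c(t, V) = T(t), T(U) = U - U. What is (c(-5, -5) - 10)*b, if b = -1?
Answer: 10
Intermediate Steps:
T(U) = 0
c(t, V) = 0
(c(-5, -5) - 10)*b = (0 - 10)*(-1) = -10*(-1) = 10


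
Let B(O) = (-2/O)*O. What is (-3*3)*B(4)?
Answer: 18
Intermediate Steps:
B(O) = -2
(-3*3)*B(4) = -3*3*(-2) = -9*(-2) = 18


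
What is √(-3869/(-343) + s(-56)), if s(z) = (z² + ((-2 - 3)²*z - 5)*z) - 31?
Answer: 2*√49098217/49 ≈ 286.00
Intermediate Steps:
s(z) = -31 + z² + z*(-5 + 25*z) (s(z) = (z² + ((-5)²*z - 5)*z) - 31 = (z² + (25*z - 5)*z) - 31 = (z² + (-5 + 25*z)*z) - 31 = (z² + z*(-5 + 25*z)) - 31 = -31 + z² + z*(-5 + 25*z))
√(-3869/(-343) + s(-56)) = √(-3869/(-343) + (-31 - 5*(-56) + 26*(-56)²)) = √(-3869*(-1/343) + (-31 + 280 + 26*3136)) = √(3869/343 + (-31 + 280 + 81536)) = √(3869/343 + 81785) = √(28056124/343) = 2*√49098217/49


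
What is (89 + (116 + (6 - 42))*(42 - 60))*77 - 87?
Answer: -104114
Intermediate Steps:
(89 + (116 + (6 - 42))*(42 - 60))*77 - 87 = (89 + (116 - 36)*(-18))*77 - 87 = (89 + 80*(-18))*77 - 87 = (89 - 1440)*77 - 87 = -1351*77 - 87 = -104027 - 87 = -104114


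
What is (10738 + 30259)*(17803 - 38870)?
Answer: -863683799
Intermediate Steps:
(10738 + 30259)*(17803 - 38870) = 40997*(-21067) = -863683799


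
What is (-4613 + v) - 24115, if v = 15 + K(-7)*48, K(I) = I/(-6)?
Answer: -28657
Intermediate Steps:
K(I) = -I/6 (K(I) = I*(-⅙) = -I/6)
v = 71 (v = 15 - ⅙*(-7)*48 = 15 + (7/6)*48 = 15 + 56 = 71)
(-4613 + v) - 24115 = (-4613 + 71) - 24115 = -4542 - 24115 = -28657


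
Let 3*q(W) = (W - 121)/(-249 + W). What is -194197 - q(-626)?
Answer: -169922624/875 ≈ -1.9420e+5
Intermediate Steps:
q(W) = (-121 + W)/(3*(-249 + W)) (q(W) = ((W - 121)/(-249 + W))/3 = ((-121 + W)/(-249 + W))/3 = (-121 + W)/(3*(-249 + W)))
-194197 - q(-626) = -194197 - (-121 - 626)/(3*(-249 - 626)) = -194197 - (-747)/(3*(-875)) = -194197 - (-1)*(-747)/(3*875) = -194197 - 1*249/875 = -194197 - 249/875 = -169922624/875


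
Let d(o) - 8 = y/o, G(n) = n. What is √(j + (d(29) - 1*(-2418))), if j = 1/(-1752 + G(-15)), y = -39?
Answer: 4*√397922955873/51243 ≈ 49.241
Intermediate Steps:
d(o) = 8 - 39/o
j = -1/1767 (j = 1/(-1752 - 15) = 1/(-1767) = -1/1767 ≈ -0.00056593)
√(j + (d(29) - 1*(-2418))) = √(-1/1767 + ((8 - 39/29) - 1*(-2418))) = √(-1/1767 + ((8 - 39*1/29) + 2418)) = √(-1/1767 + ((8 - 39/29) + 2418)) = √(-1/1767 + (193/29 + 2418)) = √(-1/1767 + 70315/29) = √(124246576/51243) = 4*√397922955873/51243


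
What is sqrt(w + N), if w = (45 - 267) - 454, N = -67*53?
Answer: I*sqrt(4227) ≈ 65.015*I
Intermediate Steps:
N = -3551
w = -676 (w = -222 - 454 = -676)
sqrt(w + N) = sqrt(-676 - 3551) = sqrt(-4227) = I*sqrt(4227)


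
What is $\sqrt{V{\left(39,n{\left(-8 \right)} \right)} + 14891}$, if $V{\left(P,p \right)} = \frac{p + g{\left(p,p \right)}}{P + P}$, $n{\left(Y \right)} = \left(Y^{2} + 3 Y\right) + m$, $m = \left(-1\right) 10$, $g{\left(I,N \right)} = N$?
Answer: $\frac{\sqrt{2516709}}{13} \approx 122.03$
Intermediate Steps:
$m = -10$
$n{\left(Y \right)} = -10 + Y^{2} + 3 Y$ ($n{\left(Y \right)} = \left(Y^{2} + 3 Y\right) - 10 = -10 + Y^{2} + 3 Y$)
$V{\left(P,p \right)} = \frac{p}{P}$ ($V{\left(P,p \right)} = \frac{p + p}{P + P} = \frac{2 p}{2 P} = 2 p \frac{1}{2 P} = \frac{p}{P}$)
$\sqrt{V{\left(39,n{\left(-8 \right)} \right)} + 14891} = \sqrt{\frac{-10 + \left(-8\right)^{2} + 3 \left(-8\right)}{39} + 14891} = \sqrt{\left(-10 + 64 - 24\right) \frac{1}{39} + 14891} = \sqrt{30 \cdot \frac{1}{39} + 14891} = \sqrt{\frac{10}{13} + 14891} = \sqrt{\frac{193593}{13}} = \frac{\sqrt{2516709}}{13}$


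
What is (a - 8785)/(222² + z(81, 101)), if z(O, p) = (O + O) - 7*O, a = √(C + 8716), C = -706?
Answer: -8785/48879 + √890/16293 ≈ -0.17790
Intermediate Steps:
a = 3*√890 (a = √(-706 + 8716) = √8010 = 3*√890 ≈ 89.499)
z(O, p) = -5*O (z(O, p) = 2*O - 7*O = -5*O)
(a - 8785)/(222² + z(81, 101)) = (3*√890 - 8785)/(222² - 5*81) = (-8785 + 3*√890)/(49284 - 405) = (-8785 + 3*√890)/48879 = (-8785 + 3*√890)*(1/48879) = -8785/48879 + √890/16293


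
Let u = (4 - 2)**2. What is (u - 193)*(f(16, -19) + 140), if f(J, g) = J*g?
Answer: 30996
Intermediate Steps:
u = 4 (u = 2**2 = 4)
(u - 193)*(f(16, -19) + 140) = (4 - 193)*(16*(-19) + 140) = -189*(-304 + 140) = -189*(-164) = 30996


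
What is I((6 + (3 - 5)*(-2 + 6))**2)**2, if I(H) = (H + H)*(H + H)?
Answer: 4096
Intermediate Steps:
I(H) = 4*H**2 (I(H) = (2*H)*(2*H) = 4*H**2)
I((6 + (3 - 5)*(-2 + 6))**2)**2 = (4*((6 + (3 - 5)*(-2 + 6))**2)**2)**2 = (4*((6 - 2*4)**2)**2)**2 = (4*((6 - 8)**2)**2)**2 = (4*((-2)**2)**2)**2 = (4*4**2)**2 = (4*16)**2 = 64**2 = 4096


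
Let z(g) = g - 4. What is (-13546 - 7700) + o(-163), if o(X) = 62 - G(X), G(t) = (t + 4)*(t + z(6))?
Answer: -46783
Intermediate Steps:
z(g) = -4 + g
G(t) = (2 + t)*(4 + t) (G(t) = (t + 4)*(t + (-4 + 6)) = (4 + t)*(t + 2) = (4 + t)*(2 + t) = (2 + t)*(4 + t))
o(X) = 54 - X**2 - 6*X (o(X) = 62 - (8 + X**2 + 6*X) = 62 + (-8 - X**2 - 6*X) = 54 - X**2 - 6*X)
(-13546 - 7700) + o(-163) = (-13546 - 7700) + (54 - 1*(-163)**2 - 6*(-163)) = -21246 + (54 - 1*26569 + 978) = -21246 + (54 - 26569 + 978) = -21246 - 25537 = -46783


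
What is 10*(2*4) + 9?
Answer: 89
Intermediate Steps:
10*(2*4) + 9 = 10*8 + 9 = 80 + 9 = 89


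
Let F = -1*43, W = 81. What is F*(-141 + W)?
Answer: 2580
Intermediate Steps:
F = -43
F*(-141 + W) = -43*(-141 + 81) = -43*(-60) = 2580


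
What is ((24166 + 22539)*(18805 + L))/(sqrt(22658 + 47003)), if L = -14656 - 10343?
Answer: -289290770*sqrt(69661)/69661 ≈ -1.0961e+6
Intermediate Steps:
L = -24999
((24166 + 22539)*(18805 + L))/(sqrt(22658 + 47003)) = ((24166 + 22539)*(18805 - 24999))/(sqrt(22658 + 47003)) = (46705*(-6194))/(sqrt(69661)) = -289290770*sqrt(69661)/69661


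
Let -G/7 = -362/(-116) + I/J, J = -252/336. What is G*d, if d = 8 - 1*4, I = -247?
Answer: -809858/87 ≈ -9308.7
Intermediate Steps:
J = -3/4 (J = -252*1/336 = -3/4 ≈ -0.75000)
d = 4 (d = 8 - 4 = 4)
G = -404929/174 (G = -7*(-362/(-116) - 247/(-3/4)) = -7*(-362*(-1/116) - 247*(-4/3)) = -7*(181/58 + 988/3) = -7*57847/174 = -404929/174 ≈ -2327.2)
G*d = -404929/174*4 = -809858/87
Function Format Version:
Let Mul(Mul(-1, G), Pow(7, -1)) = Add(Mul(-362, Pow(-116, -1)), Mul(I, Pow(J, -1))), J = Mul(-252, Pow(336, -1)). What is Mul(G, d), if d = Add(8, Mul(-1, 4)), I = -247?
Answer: Rational(-809858, 87) ≈ -9308.7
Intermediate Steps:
J = Rational(-3, 4) (J = Mul(-252, Rational(1, 336)) = Rational(-3, 4) ≈ -0.75000)
d = 4 (d = Add(8, -4) = 4)
G = Rational(-404929, 174) (G = Mul(-7, Add(Mul(-362, Pow(-116, -1)), Mul(-247, Pow(Rational(-3, 4), -1)))) = Mul(-7, Add(Mul(-362, Rational(-1, 116)), Mul(-247, Rational(-4, 3)))) = Mul(-7, Add(Rational(181, 58), Rational(988, 3))) = Mul(-7, Rational(57847, 174)) = Rational(-404929, 174) ≈ -2327.2)
Mul(G, d) = Mul(Rational(-404929, 174), 4) = Rational(-809858, 87)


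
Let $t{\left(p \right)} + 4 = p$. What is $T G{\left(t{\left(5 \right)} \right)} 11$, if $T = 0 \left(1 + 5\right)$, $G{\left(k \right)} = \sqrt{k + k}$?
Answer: $0$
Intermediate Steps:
$t{\left(p \right)} = -4 + p$
$G{\left(k \right)} = \sqrt{2} \sqrt{k}$ ($G{\left(k \right)} = \sqrt{2 k} = \sqrt{2} \sqrt{k}$)
$T = 0$ ($T = 0 \cdot 6 = 0$)
$T G{\left(t{\left(5 \right)} \right)} 11 = 0 \sqrt{2} \sqrt{-4 + 5} \cdot 11 = 0 \sqrt{2} \sqrt{1} \cdot 11 = 0 \sqrt{2} \cdot 1 \cdot 11 = 0 \sqrt{2} \cdot 11 = 0 \cdot 11 = 0$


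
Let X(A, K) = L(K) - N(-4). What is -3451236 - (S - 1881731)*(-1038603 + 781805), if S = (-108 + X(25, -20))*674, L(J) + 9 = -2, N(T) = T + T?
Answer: -502440294146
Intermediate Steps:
N(T) = 2*T
L(J) = -11 (L(J) = -9 - 2 = -11)
X(A, K) = -3 (X(A, K) = -11 - 2*(-4) = -11 - 1*(-8) = -11 + 8 = -3)
S = -74814 (S = (-108 - 3)*674 = -111*674 = -74814)
-3451236 - (S - 1881731)*(-1038603 + 781805) = -3451236 - (-74814 - 1881731)*(-1038603 + 781805) = -3451236 - (-1956545)*(-256798) = -3451236 - 1*502436842910 = -3451236 - 502436842910 = -502440294146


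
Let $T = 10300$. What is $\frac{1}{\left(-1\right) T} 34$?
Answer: $- \frac{17}{5150} \approx -0.003301$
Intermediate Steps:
$\frac{1}{\left(-1\right) T} 34 = \frac{1}{\left(-1\right) 10300} \cdot 34 = \frac{1}{-10300} \cdot 34 = \left(- \frac{1}{10300}\right) 34 = - \frac{17}{5150}$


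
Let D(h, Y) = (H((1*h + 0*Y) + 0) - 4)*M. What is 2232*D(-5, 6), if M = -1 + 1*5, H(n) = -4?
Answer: -71424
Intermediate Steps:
M = 4 (M = -1 + 5 = 4)
D(h, Y) = -32 (D(h, Y) = (-4 - 4)*4 = -8*4 = -32)
2232*D(-5, 6) = 2232*(-32) = -71424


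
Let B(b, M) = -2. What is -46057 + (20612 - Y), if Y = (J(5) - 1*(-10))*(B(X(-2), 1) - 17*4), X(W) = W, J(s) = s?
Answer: -24395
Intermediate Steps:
Y = -1050 (Y = (5 - 1*(-10))*(-2 - 17*4) = (5 + 10)*(-2 - 68) = 15*(-70) = -1050)
-46057 + (20612 - Y) = -46057 + (20612 - 1*(-1050)) = -46057 + (20612 + 1050) = -46057 + 21662 = -24395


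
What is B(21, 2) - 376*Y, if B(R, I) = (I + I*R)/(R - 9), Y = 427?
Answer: -481645/3 ≈ -1.6055e+5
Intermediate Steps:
B(R, I) = (I + I*R)/(-9 + R)
B(21, 2) - 376*Y = 2*(1 + 21)/(-9 + 21) - 376*427 = 2*22/12 - 160552 = 2*(1/12)*22 - 160552 = 11/3 - 160552 = -481645/3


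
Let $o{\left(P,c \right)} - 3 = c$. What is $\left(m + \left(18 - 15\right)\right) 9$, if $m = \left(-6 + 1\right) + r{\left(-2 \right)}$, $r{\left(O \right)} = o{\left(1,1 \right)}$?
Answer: $18$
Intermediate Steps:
$o{\left(P,c \right)} = 3 + c$
$r{\left(O \right)} = 4$ ($r{\left(O \right)} = 3 + 1 = 4$)
$m = -1$ ($m = \left(-6 + 1\right) + 4 = -5 + 4 = -1$)
$\left(m + \left(18 - 15\right)\right) 9 = \left(-1 + \left(18 - 15\right)\right) 9 = \left(-1 + 3\right) 9 = 2 \cdot 9 = 18$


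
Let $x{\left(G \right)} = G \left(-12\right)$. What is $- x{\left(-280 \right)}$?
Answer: $-3360$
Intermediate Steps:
$x{\left(G \right)} = - 12 G$
$- x{\left(-280 \right)} = - \left(-12\right) \left(-280\right) = \left(-1\right) 3360 = -3360$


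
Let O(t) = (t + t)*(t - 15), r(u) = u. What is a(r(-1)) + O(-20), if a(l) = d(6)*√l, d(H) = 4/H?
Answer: 1400 + 2*I/3 ≈ 1400.0 + 0.66667*I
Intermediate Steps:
a(l) = 2*√l/3 (a(l) = (4/6)*√l = (4*(⅙))*√l = 2*√l/3)
O(t) = 2*t*(-15 + t) (O(t) = (2*t)*(-15 + t) = 2*t*(-15 + t))
a(r(-1)) + O(-20) = 2*√(-1)/3 + 2*(-20)*(-15 - 20) = 2*I/3 + 2*(-20)*(-35) = 2*I/3 + 1400 = 1400 + 2*I/3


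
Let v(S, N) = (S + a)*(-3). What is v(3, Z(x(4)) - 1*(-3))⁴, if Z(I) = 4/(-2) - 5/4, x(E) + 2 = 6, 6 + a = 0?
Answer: 6561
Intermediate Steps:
a = -6 (a = -6 + 0 = -6)
x(E) = 4 (x(E) = -2 + 6 = 4)
Z(I) = -13/4 (Z(I) = 4*(-½) - 5*¼ = -2 - 5/4 = -13/4)
v(S, N) = 18 - 3*S (v(S, N) = (S - 6)*(-3) = (-6 + S)*(-3) = 18 - 3*S)
v(3, Z(x(4)) - 1*(-3))⁴ = (18 - 3*3)⁴ = (18 - 9)⁴ = 9⁴ = 6561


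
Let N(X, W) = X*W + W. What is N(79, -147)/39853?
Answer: -11760/39853 ≈ -0.29508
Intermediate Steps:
N(X, W) = W + W*X (N(X, W) = W*X + W = W + W*X)
N(79, -147)/39853 = -147*(1 + 79)/39853 = -147*80*(1/39853) = -11760*1/39853 = -11760/39853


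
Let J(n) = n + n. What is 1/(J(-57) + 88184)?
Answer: 1/88070 ≈ 1.1355e-5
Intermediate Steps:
J(n) = 2*n
1/(J(-57) + 88184) = 1/(2*(-57) + 88184) = 1/(-114 + 88184) = 1/88070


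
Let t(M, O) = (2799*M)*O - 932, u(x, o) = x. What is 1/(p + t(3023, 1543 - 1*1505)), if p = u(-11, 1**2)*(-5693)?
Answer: 1/321594017 ≈ 3.1095e-9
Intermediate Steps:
t(M, O) = -932 + 2799*M*O (t(M, O) = 2799*M*O - 932 = -932 + 2799*M*O)
p = 62623 (p = -11*(-5693) = 62623)
1/(p + t(3023, 1543 - 1*1505)) = 1/(62623 + (-932 + 2799*3023*(1543 - 1*1505))) = 1/(62623 + (-932 + 2799*3023*(1543 - 1505))) = 1/(62623 + (-932 + 2799*3023*38)) = 1/(62623 + (-932 + 321532326)) = 1/(62623 + 321531394) = 1/321594017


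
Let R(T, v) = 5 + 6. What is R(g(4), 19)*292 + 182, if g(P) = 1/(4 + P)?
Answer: 3394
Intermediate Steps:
R(T, v) = 11
R(g(4), 19)*292 + 182 = 11*292 + 182 = 3212 + 182 = 3394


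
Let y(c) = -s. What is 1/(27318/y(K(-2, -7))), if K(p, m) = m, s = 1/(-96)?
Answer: 1/2622528 ≈ 3.8131e-7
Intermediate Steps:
s = -1/96 ≈ -0.010417
y(c) = 1/96 (y(c) = -1*(-1/96) = 1/96)
1/(27318/y(K(-2, -7))) = 1/(27318/(1/96)) = 1/(27318*96) = 1/2622528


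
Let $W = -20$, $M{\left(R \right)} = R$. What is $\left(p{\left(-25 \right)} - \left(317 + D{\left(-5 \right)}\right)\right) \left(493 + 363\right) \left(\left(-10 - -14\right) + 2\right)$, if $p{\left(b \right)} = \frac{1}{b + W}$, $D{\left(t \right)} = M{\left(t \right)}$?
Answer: $- \frac{24038192}{15} \approx -1.6025 \cdot 10^{6}$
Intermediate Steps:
$D{\left(t \right)} = t$
$p{\left(b \right)} = \frac{1}{-20 + b}$ ($p{\left(b \right)} = \frac{1}{b - 20} = \frac{1}{-20 + b}$)
$\left(p{\left(-25 \right)} - \left(317 + D{\left(-5 \right)}\right)\right) \left(493 + 363\right) \left(\left(-10 - -14\right) + 2\right) = \left(\frac{1}{-20 - 25} - 312\right) \left(493 + 363\right) \left(\left(-10 - -14\right) + 2\right) = \left(\frac{1}{-45} + \left(-317 + 5\right)\right) 856 \left(\left(-10 + 14\right) + 2\right) = \left(- \frac{1}{45} - 312\right) 856 \left(4 + 2\right) = \left(- \frac{14041}{45}\right) 856 \cdot 6 = \left(- \frac{12019096}{45}\right) 6 = - \frac{24038192}{15}$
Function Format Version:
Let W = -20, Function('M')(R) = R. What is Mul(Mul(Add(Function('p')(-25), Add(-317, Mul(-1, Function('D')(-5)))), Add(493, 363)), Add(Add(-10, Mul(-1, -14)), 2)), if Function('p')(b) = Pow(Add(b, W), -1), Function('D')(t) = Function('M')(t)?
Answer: Rational(-24038192, 15) ≈ -1.6025e+6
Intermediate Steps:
Function('D')(t) = t
Function('p')(b) = Pow(Add(-20, b), -1) (Function('p')(b) = Pow(Add(b, -20), -1) = Pow(Add(-20, b), -1))
Mul(Mul(Add(Function('p')(-25), Add(-317, Mul(-1, Function('D')(-5)))), Add(493, 363)), Add(Add(-10, Mul(-1, -14)), 2)) = Mul(Mul(Add(Pow(Add(-20, -25), -1), Add(-317, Mul(-1, -5))), Add(493, 363)), Add(Add(-10, Mul(-1, -14)), 2)) = Mul(Mul(Add(Pow(-45, -1), Add(-317, 5)), 856), Add(Add(-10, 14), 2)) = Mul(Mul(Add(Rational(-1, 45), -312), 856), Add(4, 2)) = Mul(Mul(Rational(-14041, 45), 856), 6) = Mul(Rational(-12019096, 45), 6) = Rational(-24038192, 15)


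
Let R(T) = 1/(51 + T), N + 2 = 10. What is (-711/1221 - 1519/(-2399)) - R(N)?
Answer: 1954137/57607187 ≈ 0.033922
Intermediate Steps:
N = 8 (N = -2 + 10 = 8)
(-711/1221 - 1519/(-2399)) - R(N) = (-711/1221 - 1519/(-2399)) - 1/(51 + 8) = (-711*1/1221 - 1519*(-1/2399)) - 1/59 = (-237/407 + 1519/2399) - 1*1/59 = 49670/976393 - 1/59 = 1954137/57607187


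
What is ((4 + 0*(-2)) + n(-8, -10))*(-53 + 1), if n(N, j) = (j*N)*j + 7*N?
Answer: 44304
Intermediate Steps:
n(N, j) = 7*N + N*j² (n(N, j) = (N*j)*j + 7*N = N*j² + 7*N = 7*N + N*j²)
((4 + 0*(-2)) + n(-8, -10))*(-53 + 1) = ((4 + 0*(-2)) - 8*(7 + (-10)²))*(-53 + 1) = ((4 + 0) - 8*(7 + 100))*(-52) = (4 - 8*107)*(-52) = (4 - 856)*(-52) = -852*(-52) = 44304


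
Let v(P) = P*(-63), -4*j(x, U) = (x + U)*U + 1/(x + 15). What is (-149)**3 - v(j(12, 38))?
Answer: -40054495/12 ≈ -3.3379e+6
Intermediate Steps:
j(x, U) = -1/(4*(15 + x)) - U*(U + x)/4 (j(x, U) = -((x + U)*U + 1/(x + 15))/4 = -((U + x)*U + 1/(15 + x))/4 = -(U*(U + x) + 1/(15 + x))/4 = -(1/(15 + x) + U*(U + x))/4 = -1/(4*(15 + x)) - U*(U + x)/4)
v(P) = -63*P
(-149)**3 - v(j(12, 38)) = (-149)**3 - (-63)*(-1 - 15*38**2 - 1*38*12**2 - 1*12*38**2 - 15*38*12)/(4*(15 + 12)) = -3307949 - (-63)*(1/4)*(-1 - 15*1444 - 1*38*144 - 1*12*1444 - 6840)/27 = -3307949 - (-63)*(1/4)*(1/27)*(-1 - 21660 - 5472 - 17328 - 6840) = -3307949 - (-63)*(1/4)*(1/27)*(-51301) = -3307949 - (-63)*(-51301)/108 = -3307949 - 1*359107/12 = -3307949 - 359107/12 = -40054495/12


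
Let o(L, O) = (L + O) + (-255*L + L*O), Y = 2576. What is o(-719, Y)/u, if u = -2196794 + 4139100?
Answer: -833471/971153 ≈ -0.85823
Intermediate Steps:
u = 1942306
o(L, O) = O - 254*L + L*O
o(-719, Y)/u = (2576 - 254*(-719) - 719*2576)/1942306 = (2576 + 182626 - 1852144)*(1/1942306) = -1666942*1/1942306 = -833471/971153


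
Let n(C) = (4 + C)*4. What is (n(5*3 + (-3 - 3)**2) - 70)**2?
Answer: 22500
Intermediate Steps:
n(C) = 16 + 4*C
(n(5*3 + (-3 - 3)**2) - 70)**2 = ((16 + 4*(5*3 + (-3 - 3)**2)) - 70)**2 = ((16 + 4*(15 + (-6)**2)) - 70)**2 = ((16 + 4*(15 + 36)) - 70)**2 = ((16 + 4*51) - 70)**2 = ((16 + 204) - 70)**2 = (220 - 70)**2 = 150**2 = 22500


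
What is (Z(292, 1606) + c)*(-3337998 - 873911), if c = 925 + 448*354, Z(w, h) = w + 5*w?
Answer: -679250352521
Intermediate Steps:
Z(w, h) = 6*w
c = 159517 (c = 925 + 158592 = 159517)
(Z(292, 1606) + c)*(-3337998 - 873911) = (6*292 + 159517)*(-3337998 - 873911) = (1752 + 159517)*(-4211909) = 161269*(-4211909) = -679250352521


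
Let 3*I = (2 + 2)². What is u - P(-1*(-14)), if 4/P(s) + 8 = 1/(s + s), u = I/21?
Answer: 10624/14049 ≈ 0.75621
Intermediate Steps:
I = 16/3 (I = (2 + 2)²/3 = (⅓)*4² = (⅓)*16 = 16/3 ≈ 5.3333)
u = 16/63 (u = (16/3)/21 = (16/3)*(1/21) = 16/63 ≈ 0.25397)
P(s) = 4/(-8 + 1/(2*s)) (P(s) = 4/(-8 + 1/(s + s)) = 4/(-8 + 1/(2*s)))
u - P(-1*(-14)) = 16/63 - (-8)*(-1*(-14))/(-1 + 16*(-1*(-14))) = 16/63 - (-8)*14/(-1 + 16*14) = 16/63 - (-8)*14/(-1 + 224) = 16/63 - (-8)*14/223 = 16/63 - 1*(-112/223) = 16/63 + 112/223 = 10624/14049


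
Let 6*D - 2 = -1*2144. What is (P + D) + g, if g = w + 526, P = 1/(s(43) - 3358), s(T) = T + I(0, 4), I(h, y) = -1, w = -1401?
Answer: -4085313/3316 ≈ -1232.0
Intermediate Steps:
s(T) = -1 + T (s(T) = T - 1 = -1 + T)
D = -357 (D = ⅓ + (-1*2144)/6 = ⅓ + (⅙)*(-2144) = ⅓ - 1072/3 = -357)
P = -1/3316 (P = 1/((-1 + 43) - 3358) = 1/(42 - 3358) = 1/(-3316) = -1/3316 ≈ -0.00030157)
g = -875 (g = -1401 + 526 = -875)
(P + D) + g = (-1/3316 - 357) - 875 = -1183813/3316 - 875 = -4085313/3316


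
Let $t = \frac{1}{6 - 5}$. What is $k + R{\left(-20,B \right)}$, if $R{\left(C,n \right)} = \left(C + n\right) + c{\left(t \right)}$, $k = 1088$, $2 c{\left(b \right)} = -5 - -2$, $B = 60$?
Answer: $\frac{2253}{2} \approx 1126.5$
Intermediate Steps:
$t = 1$ ($t = 1^{-1} = 1$)
$c{\left(b \right)} = - \frac{3}{2}$ ($c{\left(b \right)} = \frac{-5 - -2}{2} = \frac{-5 + 2}{2} = \frac{1}{2} \left(-3\right) = - \frac{3}{2}$)
$R{\left(C,n \right)} = - \frac{3}{2} + C + n$ ($R{\left(C,n \right)} = \left(C + n\right) - \frac{3}{2} = - \frac{3}{2} + C + n$)
$k + R{\left(-20,B \right)} = 1088 - - \frac{77}{2} = 1088 + \frac{77}{2} = \frac{2253}{2}$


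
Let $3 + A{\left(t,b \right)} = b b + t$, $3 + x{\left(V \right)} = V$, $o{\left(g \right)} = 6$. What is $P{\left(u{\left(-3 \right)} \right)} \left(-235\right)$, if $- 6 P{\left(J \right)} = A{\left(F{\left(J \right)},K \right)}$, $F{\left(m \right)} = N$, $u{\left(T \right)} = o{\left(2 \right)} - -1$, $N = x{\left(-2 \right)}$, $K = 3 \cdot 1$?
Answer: $\frac{235}{6} \approx 39.167$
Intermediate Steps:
$K = 3$
$x{\left(V \right)} = -3 + V$
$N = -5$ ($N = -3 - 2 = -5$)
$u{\left(T \right)} = 7$ ($u{\left(T \right)} = 6 - -1 = 6 + 1 = 7$)
$F{\left(m \right)} = -5$
$A{\left(t,b \right)} = -3 + t + b^{2}$ ($A{\left(t,b \right)} = -3 + \left(b b + t\right) = -3 + \left(b^{2} + t\right) = -3 + \left(t + b^{2}\right) = -3 + t + b^{2}$)
$P{\left(J \right)} = - \frac{1}{6}$ ($P{\left(J \right)} = - \frac{-3 - 5 + 3^{2}}{6} = - \frac{-3 - 5 + 9}{6} = \left(- \frac{1}{6}\right) 1 = - \frac{1}{6}$)
$P{\left(u{\left(-3 \right)} \right)} \left(-235\right) = \left(- \frac{1}{6}\right) \left(-235\right) = \frac{235}{6}$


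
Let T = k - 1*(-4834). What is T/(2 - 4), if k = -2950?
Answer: -942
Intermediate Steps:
T = 1884 (T = -2950 - 1*(-4834) = -2950 + 4834 = 1884)
T/(2 - 4) = 1884/(2 - 4) = 1884/(-2) = -1/2*1884 = -942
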